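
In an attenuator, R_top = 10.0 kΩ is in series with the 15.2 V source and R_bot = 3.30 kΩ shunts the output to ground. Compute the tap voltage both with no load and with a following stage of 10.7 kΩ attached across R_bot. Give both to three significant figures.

Open-circuit: V = 15.2 × 3.30/(10.0 + 3.30) = 3.77 V.
With the load, R_bot becomes R_bot‖R_L = 2.522 kΩ, so V = 15.2 × 2.522/12.52 = 3.06 V.

Unloaded: 3.77 V; loaded: 3.06 V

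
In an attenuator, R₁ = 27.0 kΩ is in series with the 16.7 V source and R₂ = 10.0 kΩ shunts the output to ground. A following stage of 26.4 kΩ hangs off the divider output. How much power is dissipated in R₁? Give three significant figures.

Total resistance from the source is R₁ + (R₂‖R_L) = 34.25 kΩ, so I = 16.7/34.25 kΩ = 0.4876 mA.
P = I²·R₁ = (0.4876 mA)² × 27.0 kΩ = 6.42 mW.

P ≈ 6.42 mW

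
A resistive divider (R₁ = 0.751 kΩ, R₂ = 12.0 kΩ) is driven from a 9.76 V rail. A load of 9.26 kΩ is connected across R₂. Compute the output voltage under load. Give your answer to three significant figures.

V_out ≈ 8.53 V

The load sits in parallel with R₂: R₂‖R_L = (12000 × 9260) / (12000 + 9260) = 5227 Ω.
V_out = 9.76 × 5227 / (751 + 5227) = 9.76 × 5227/5978 = 8.53 V.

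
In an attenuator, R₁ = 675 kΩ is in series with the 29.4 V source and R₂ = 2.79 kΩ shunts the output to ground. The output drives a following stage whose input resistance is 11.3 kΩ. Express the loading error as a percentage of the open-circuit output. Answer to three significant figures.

19.7 %

The divider's output (Thévenin) resistance is R₁‖R₂ = 2.779 kΩ.
Fractional drop under load = R_th/(R_th + R_L) = 2.779 / (2.779 + 11.3) = 0.1974.
So the output falls by 19.7 %.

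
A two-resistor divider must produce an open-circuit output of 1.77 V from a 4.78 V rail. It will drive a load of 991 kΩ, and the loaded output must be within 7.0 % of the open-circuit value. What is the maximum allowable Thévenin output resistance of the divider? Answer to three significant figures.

R_th ≤ 74.6 kΩ

Loading drop = R_th/(R_th + R_L) ≤ 0.0700, so R_th ≤ R_L · ε/(1−ε) = 991 kΩ × 0.0700/0.9300 = 74.6 kΩ.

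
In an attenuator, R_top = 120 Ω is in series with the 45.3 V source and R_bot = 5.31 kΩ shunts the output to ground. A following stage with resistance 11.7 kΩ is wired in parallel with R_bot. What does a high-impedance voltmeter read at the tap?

The load sits in parallel with R_bot: R_bot‖R_L = (5310 × 11700) / (5310 + 11700) = 3652 Ω.
V_out = 45.3 × 3652 / (120 + 3652) = 45.3 × 3652/3772 = 43.9 V.
(Unloaded it would have been 44.3 V.)

V_out ≈ 43.9 V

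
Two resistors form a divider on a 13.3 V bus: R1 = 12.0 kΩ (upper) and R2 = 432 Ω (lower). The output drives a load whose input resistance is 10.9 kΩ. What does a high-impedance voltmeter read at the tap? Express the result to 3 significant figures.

The load sits in parallel with R2: R2‖R_L = (432 × 10900) / (432 + 10900) = 415.5 Ω.
V_out = 13.3 × 415.5 / (12000 + 415.5) = 13.3 × 415.5/12420 = 0.445 V.

V_out ≈ 0.445 V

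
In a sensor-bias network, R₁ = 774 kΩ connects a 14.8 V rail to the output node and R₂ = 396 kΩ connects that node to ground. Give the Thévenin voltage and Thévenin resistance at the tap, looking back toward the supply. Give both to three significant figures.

V_th = 5.01 V, R_th = 262 kΩ

V_th is the open-circuit tap voltage: 14.8 × 396/(774 + 396) = 5.01 V.
With the supply zeroed, R₁ and R₂ appear in parallel from the tap: R_th = R₁‖R₂ = (774 × 396)/1170 = 262 kΩ.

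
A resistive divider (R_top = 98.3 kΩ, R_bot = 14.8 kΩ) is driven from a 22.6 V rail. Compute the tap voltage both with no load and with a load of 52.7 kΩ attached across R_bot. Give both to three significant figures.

Unloaded: 2.96 V; loaded: 2.38 V

Open-circuit: V = 22.6 × 14.8/(98.3 + 14.8) = 2.96 V.
With the load, R_bot becomes R_bot‖R_L = 11.55 kΩ, so V = 22.6 × 11.55/109.9 = 2.38 V.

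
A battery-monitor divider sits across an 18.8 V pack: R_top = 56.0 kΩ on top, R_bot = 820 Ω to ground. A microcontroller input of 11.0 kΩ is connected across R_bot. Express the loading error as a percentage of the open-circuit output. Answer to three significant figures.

The divider's output (Thévenin) resistance is R_top‖R_bot = 808.2 Ω.
Fractional drop under load = R_th/(R_th + R_L) = 808.2 / (808.2 + 11000) = 0.06844.
So the output falls by 6.84 %.

6.84 %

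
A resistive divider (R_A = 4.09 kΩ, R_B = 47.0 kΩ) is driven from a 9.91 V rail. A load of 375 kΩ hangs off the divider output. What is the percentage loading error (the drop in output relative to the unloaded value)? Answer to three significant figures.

The divider's output (Thévenin) resistance is R_A‖R_B = 3.763 kΩ.
Fractional drop under load = R_th/(R_th + R_L) = 3.763 / (3.763 + 375) = 0.009934.
So the output falls by 0.993 %.

0.993 %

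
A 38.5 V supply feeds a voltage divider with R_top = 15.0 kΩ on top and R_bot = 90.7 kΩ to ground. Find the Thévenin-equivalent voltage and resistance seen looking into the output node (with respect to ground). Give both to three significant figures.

V_th = 33.0 V, R_th = 12.9 kΩ

V_th is the open-circuit tap voltage: 38.5 × 90.7/(15.0 + 90.7) = 33.0 V.
With the supply zeroed, R_top and R_bot appear in parallel from the tap: R_th = R_top‖R_bot = (15.0 × 90.7)/105.7 = 12.9 kΩ.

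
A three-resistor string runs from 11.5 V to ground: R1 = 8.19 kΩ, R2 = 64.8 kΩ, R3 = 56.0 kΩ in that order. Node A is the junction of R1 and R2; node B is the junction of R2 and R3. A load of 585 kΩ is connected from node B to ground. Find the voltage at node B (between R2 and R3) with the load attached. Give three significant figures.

V ≈ 4.74 V

At node B, R3 is in parallel with the load: R3‖R_L = 51.11 kΩ.
Below node A the resistance is R2 + (R3‖R_L) = 115.9 kΩ, so V_A = 11.5 × 115.9/124.1 = 10.74 V.
Then V_B = V_A × (R3‖R_L)/(R2 + R3‖R_L) = 10.74 × 51.11/115.9 = 4.74 V.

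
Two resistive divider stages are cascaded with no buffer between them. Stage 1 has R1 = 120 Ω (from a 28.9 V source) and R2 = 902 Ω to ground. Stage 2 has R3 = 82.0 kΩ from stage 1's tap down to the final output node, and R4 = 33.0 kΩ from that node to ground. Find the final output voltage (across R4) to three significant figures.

V_out ≈ 7.31 V

Stage 2 presents R3+R4 = 115000 Ω as a load on stage 1's tap.
Stage 1's lower leg becomes R2‖(R3+R4) = 895.0 Ω, so V_mid = 28.9 × 895.0/1015 = 25.48 V.
Stage 2 is itself unloaded: V_out = V_mid × R4/(R3+R4) = 25.48 × 33000/115000 = 7.31 V.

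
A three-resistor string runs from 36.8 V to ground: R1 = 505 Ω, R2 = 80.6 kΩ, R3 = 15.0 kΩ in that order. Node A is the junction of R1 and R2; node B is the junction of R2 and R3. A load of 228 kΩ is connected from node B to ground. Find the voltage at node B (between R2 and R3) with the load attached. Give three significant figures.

V ≈ 5.44 V

At node B, R3 is in parallel with the load: R3‖R_L = 14070 Ω.
Below node A the resistance is R2 + (R3‖R_L) = 94670 Ω, so V_A = 36.8 × 94670/95180 = 36.60 V.
Then V_B = V_A × (R3‖R_L)/(R2 + R3‖R_L) = 36.60 × 14070/94670 = 5.44 V.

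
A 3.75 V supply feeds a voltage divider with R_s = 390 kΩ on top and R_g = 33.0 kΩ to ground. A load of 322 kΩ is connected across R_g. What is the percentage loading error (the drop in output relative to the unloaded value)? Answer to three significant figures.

The divider's output (Thévenin) resistance is R_s‖R_g = 30.43 kΩ.
Fractional drop under load = R_th/(R_th + R_L) = 30.43 / (30.43 + 322) = 0.08633.
So the output falls by 8.63 %.

8.63 %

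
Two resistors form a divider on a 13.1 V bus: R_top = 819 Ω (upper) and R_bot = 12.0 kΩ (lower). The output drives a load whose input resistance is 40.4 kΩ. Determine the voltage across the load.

V_out ≈ 12.0 V

The load sits in parallel with R_bot: R_bot‖R_L = (12000 × 40400) / (12000 + 40400) = 9252 Ω.
V_out = 13.1 × 9252 / (819 + 9252) = 13.1 × 9252/10070 = 12.0 V.
(Unloaded it would have been 12.3 V.)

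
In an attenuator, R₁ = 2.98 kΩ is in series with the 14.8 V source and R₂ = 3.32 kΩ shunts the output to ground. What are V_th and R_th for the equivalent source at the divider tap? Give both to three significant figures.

V_th is the open-circuit tap voltage: 14.8 × 3.32/(2.98 + 3.32) = 7.80 V.
With the supply zeroed, R₁ and R₂ appear in parallel from the tap: R_th = R₁‖R₂ = (2.98 × 3.32)/6.300 = 1.57 kΩ.

V_th = 7.80 V, R_th = 1.57 kΩ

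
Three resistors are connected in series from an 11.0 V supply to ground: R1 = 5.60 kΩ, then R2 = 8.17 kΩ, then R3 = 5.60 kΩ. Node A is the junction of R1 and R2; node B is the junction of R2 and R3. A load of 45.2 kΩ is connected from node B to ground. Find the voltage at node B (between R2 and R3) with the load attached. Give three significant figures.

At node B, R3 is in parallel with the load: R3‖R_L = 4.983 kΩ.
Below node A the resistance is R2 + (R3‖R_L) = 13.15 kΩ, so V_A = 11.0 × 13.15/18.75 = 7.715 V.
Then V_B = V_A × (R3‖R_L)/(R2 + R3‖R_L) = 7.715 × 4.983/13.15 = 2.92 V.

V ≈ 2.92 V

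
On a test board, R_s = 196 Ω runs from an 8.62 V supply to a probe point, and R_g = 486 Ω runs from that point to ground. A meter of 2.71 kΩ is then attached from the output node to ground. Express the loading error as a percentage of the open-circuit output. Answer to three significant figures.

The divider's output (Thévenin) resistance is R_s‖R_g = 139.7 Ω.
Fractional drop under load = R_th/(R_th + R_L) = 139.7 / (139.7 + 2710) = 0.04901.
So the output falls by 4.90 %.

4.90 %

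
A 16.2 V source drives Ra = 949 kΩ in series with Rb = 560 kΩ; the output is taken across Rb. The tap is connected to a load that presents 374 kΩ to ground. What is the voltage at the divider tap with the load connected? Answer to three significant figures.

The load sits in parallel with Rb: Rb‖R_L = (560 × 374) / (560 + 374) = 224.2 kΩ.
V_out = 16.2 × 224.2 / (949 + 224.2) = 16.2 × 224.2/1173 = 3.10 V.

V_out ≈ 3.10 V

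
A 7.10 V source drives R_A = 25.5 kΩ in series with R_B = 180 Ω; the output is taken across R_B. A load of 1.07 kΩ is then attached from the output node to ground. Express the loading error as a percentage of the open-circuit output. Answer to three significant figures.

Unloaded V = 7.10 × 180/25680 = 0.049766 V.
Loaded: R_B‖R_L = 154.1 Ω, giving V = 7.10 × 154.1/25650 = 0.042643 V.
Drop = (0.049766 − 0.042643) / 0.049766 = 14.3 %.

14.3 %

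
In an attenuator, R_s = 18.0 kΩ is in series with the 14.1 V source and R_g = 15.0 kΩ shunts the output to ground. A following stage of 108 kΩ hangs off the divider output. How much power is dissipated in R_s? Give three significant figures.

P ≈ 3.68 mW

Total resistance from the source is R_s + (R_g‖R_L) = 31.17 kΩ, so I = 14.1/31.17 kΩ = 0.4523 mA.
P = I²·R_s = (0.4523 mA)² × 18.0 kΩ = 3.68 mW.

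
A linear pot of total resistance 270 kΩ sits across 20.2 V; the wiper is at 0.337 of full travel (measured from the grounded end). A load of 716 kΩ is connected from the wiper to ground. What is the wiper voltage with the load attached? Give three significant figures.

The wiper splits the pot into (1−α)R = 179.0 kΩ above and αR = 90.99 kΩ below.
Lower section ‖ load = 80.73 kΩ.
V_wiper = 20.2 × 80.73/(179.0 + 80.73) = 6.28 V.

V ≈ 6.28 V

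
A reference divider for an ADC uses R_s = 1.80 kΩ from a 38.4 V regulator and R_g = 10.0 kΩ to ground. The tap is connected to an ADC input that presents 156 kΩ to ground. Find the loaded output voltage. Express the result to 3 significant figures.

The load sits in parallel with R_g: R_g‖R_L = (10.0 × 156) / (10.0 + 156) = 9.398 kΩ.
V_out = 38.4 × 9.398 / (1.80 + 9.398) = 38.4 × 9.398/11.20 = 32.2 V.

V_out ≈ 32.2 V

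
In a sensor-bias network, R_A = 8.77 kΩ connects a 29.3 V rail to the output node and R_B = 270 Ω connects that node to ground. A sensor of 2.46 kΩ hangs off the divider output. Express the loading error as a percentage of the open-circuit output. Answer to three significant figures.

9.62 %

The divider's output (Thévenin) resistance is R_A‖R_B = 261.9 Ω.
Fractional drop under load = R_th/(R_th + R_L) = 261.9 / (261.9 + 2460) = 0.09623.
So the output falls by 9.62 %.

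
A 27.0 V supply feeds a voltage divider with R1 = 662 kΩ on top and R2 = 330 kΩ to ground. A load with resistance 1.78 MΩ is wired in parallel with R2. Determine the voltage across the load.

V_out ≈ 7.99 V

The load sits in parallel with R2: R2‖R_L = (330 × 1780) / (330 + 1780) = 278.4 kΩ.
V_out = 27.0 × 278.4 / (662 + 278.4) = 27.0 × 278.4/940.4 = 7.99 V.
(Unloaded it would have been 8.98 V.)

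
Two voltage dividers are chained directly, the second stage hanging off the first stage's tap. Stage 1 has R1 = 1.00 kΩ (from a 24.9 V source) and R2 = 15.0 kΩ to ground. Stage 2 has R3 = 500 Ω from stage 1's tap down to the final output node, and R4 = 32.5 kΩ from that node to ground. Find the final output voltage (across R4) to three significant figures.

V_out ≈ 22.4 V

Stage 2 presents R3+R4 = 33000 Ω as a load on stage 1's tap.
Stage 1's lower leg becomes R2‖(R3+R4) = 10310 Ω, so V_mid = 24.9 × 10310/11310 = 22.70 V.
Stage 2 is itself unloaded: V_out = V_mid × R4/(R3+R4) = 22.70 × 32500/33000 = 22.4 V.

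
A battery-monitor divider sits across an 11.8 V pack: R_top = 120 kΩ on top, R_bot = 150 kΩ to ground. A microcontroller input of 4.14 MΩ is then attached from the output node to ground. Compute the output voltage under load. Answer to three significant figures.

V_out ≈ 6.45 V

The load sits in parallel with R_bot: R_bot‖R_L = (150 × 4140) / (150 + 4140) = 144.8 kΩ.
V_out = 11.8 × 144.8 / (120 + 144.8) = 11.8 × 144.8/264.8 = 6.45 V.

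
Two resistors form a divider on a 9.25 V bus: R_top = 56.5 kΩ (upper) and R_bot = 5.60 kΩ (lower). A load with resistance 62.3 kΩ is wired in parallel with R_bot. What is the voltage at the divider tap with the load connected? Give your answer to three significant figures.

The load sits in parallel with R_bot: R_bot‖R_L = (5.60 × 62.3) / (5.60 + 62.3) = 5.138 kΩ.
V_out = 9.25 × 5.138 / (56.5 + 5.138) = 9.25 × 5.138/61.64 = 0.771 V.
(Unloaded it would have been 0.834 V.)

V_out ≈ 0.771 V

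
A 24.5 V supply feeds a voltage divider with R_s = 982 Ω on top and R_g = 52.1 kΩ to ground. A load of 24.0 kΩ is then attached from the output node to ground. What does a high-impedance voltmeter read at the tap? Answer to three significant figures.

V_out ≈ 23.1 V

The load sits in parallel with R_g: R_g‖R_L = (52100 × 24000) / (52100 + 24000) = 16430 Ω.
V_out = 24.5 × 16430 / (982 + 16430) = 24.5 × 16430/17410 = 23.1 V.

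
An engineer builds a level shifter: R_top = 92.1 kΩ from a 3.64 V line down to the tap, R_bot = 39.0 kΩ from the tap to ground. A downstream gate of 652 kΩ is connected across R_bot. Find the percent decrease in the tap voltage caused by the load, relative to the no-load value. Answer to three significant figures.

The divider's output (Thévenin) resistance is R_top‖R_bot = 27.40 kΩ.
Fractional drop under load = R_th/(R_th + R_L) = 27.40 / (27.40 + 652) = 0.04033.
So the output falls by 4.03 %.

4.03 %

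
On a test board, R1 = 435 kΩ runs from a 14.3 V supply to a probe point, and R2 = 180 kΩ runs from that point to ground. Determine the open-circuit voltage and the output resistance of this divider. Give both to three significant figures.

V_th is the open-circuit tap voltage: 14.3 × 180/(435 + 180) = 4.19 V.
With the supply zeroed, R1 and R2 appear in parallel from the tap: R_th = R1‖R2 = (435 × 180)/615.0 = 127 kΩ.

V_th = 4.19 V, R_th = 127 kΩ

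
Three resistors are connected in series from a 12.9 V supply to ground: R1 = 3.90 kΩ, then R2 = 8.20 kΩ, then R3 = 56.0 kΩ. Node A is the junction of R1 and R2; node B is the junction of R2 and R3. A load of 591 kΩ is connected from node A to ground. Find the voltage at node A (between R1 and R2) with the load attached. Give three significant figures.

V ≈ 12.1 V

Below node A the series string R2+R3 = 64.20 kΩ sits in parallel with the 591 kΩ load: 57.91 kΩ.
V_A = 12.9 × 57.91/(3.90 + 57.91) = 12.1 V.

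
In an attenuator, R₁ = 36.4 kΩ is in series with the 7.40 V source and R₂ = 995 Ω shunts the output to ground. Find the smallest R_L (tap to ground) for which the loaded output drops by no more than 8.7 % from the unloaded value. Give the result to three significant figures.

R_L(min) ≈ 10.2 kΩ

Output resistance R_th = R₁‖R₂ = (36400 × 995)/37400 = 968.5 Ω.
The fractional drop is R_th/(R_th + R_L); requiring this ≤ 0.0870 gives R_L ≥ R_th(1/0.0870 − 1) = 968.5 × 10.49 = 10.2 kΩ.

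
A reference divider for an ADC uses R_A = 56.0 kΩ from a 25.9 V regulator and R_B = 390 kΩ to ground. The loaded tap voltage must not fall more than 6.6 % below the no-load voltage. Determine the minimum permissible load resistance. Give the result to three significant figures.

Output resistance R_th = R_A‖R_B = (56.0 × 390)/446.0 = 48.97 kΩ.
The fractional drop is R_th/(R_th + R_L); requiring this ≤ 0.0660 gives R_L ≥ R_th(1/0.0660 − 1) = 48.97 × 14.15 = 693 kΩ.

R_L(min) ≈ 693 kΩ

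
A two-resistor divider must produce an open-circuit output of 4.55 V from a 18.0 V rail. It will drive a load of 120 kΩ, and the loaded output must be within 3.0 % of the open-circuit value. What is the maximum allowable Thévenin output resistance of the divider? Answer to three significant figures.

Loading drop = R_th/(R_th + R_L) ≤ 0.0300, so R_th ≤ R_L · ε/(1−ε) = 120 kΩ × 0.0300/0.9700 = 3.71 kΩ.
(Any R1, R2 with R2/(R1+R2) = 0.253 and R1‖R2 ≤ 3.71 kΩ will meet the spec.)

R_th ≤ 3.71 kΩ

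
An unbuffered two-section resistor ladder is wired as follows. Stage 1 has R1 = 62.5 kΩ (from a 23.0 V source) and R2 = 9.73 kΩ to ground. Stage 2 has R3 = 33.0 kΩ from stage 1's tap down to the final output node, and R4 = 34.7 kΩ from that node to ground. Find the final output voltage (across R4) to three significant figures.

V_out ≈ 1.41 V

Stage 2 presents R3+R4 = 67.70 kΩ as a load on stage 1's tap.
Stage 1's lower leg becomes R2‖(R3+R4) = 8.507 kΩ, so V_mid = 23.0 × 8.507/71.01 = 2.756 V.
Stage 2 is itself unloaded: V_out = V_mid × R4/(R3+R4) = 2.756 × 34.7/67.70 = 1.41 V.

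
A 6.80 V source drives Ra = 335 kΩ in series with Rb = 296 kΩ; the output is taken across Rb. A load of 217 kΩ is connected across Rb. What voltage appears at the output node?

The load sits in parallel with Rb: Rb‖R_L = (296 × 217) / (296 + 217) = 125.2 kΩ.
V_out = 6.80 × 125.2 / (335 + 125.2) = 6.80 × 125.2/460.2 = 1.85 V.

V_out ≈ 1.85 V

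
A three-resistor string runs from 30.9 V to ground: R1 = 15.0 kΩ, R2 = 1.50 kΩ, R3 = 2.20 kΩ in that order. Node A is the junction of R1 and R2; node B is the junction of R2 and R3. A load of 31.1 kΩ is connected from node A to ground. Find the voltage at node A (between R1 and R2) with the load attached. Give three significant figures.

Below node A the series string R2+R3 = 3.700 kΩ sits in parallel with the 31.1 kΩ load: 3.307 kΩ.
V_A = 30.9 × 3.307/(15.0 + 3.307) = 5.58 V.

V ≈ 5.58 V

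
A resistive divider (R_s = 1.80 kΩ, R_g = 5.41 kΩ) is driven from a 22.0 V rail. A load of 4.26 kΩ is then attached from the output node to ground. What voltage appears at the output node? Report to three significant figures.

The load sits in parallel with R_g: R_g‖R_L = (5.41 × 4.26) / (5.41 + 4.26) = 2.383 kΩ.
V_out = 22.0 × 2.383 / (1.80 + 2.383) = 22.0 × 2.383/4.183 = 12.5 V.

V_out ≈ 12.5 V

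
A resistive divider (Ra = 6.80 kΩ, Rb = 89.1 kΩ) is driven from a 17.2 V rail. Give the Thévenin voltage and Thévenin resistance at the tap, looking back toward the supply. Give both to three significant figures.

V_th = 16.0 V, R_th = 6.32 kΩ

V_th is the open-circuit tap voltage: 17.2 × 89.1/(6.80 + 89.1) = 16.0 V.
With the supply zeroed, Ra and Rb appear in parallel from the tap: R_th = Ra‖Rb = (6.80 × 89.1)/95.90 = 6.32 kΩ.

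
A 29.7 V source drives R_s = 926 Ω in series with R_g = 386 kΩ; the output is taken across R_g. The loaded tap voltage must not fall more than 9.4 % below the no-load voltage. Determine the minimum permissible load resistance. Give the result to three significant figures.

Output resistance R_th = R_s‖R_g = (926 × 386000)/386900 = 923.8 Ω.
The fractional drop is R_th/(R_th + R_L); requiring this ≤ 0.0940 gives R_L ≥ R_th(1/0.0940 − 1) = 923.8 × 9.638 = 8.90 kΩ.

R_L(min) ≈ 8.90 kΩ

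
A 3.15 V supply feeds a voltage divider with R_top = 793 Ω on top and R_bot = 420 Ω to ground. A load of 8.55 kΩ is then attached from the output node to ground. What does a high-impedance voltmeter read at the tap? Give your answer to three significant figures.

The load sits in parallel with R_bot: R_bot‖R_L = (420 × 8550) / (420 + 8550) = 400.3 Ω.
V_out = 3.15 × 400.3 / (793 + 400.3) = 3.15 × 400.3/1193 = 1.06 V.

V_out ≈ 1.06 V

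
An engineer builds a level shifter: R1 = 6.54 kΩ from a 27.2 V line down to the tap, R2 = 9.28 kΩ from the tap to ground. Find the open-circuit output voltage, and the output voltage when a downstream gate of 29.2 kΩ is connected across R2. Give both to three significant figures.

Open-circuit: V = 27.2 × 9.28/(6.54 + 9.28) = 16.0 V.
With the load, R2 becomes R2‖R_L = 7.042 kΩ, so V = 27.2 × 7.042/13.58 = 14.1 V.

Unloaded: 16.0 V; loaded: 14.1 V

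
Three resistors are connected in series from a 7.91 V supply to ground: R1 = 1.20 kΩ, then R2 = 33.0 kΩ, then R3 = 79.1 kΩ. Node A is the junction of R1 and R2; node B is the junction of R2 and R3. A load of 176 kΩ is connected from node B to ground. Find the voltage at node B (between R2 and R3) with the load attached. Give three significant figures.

V ≈ 4.86 V

At node B, R3 is in parallel with the load: R3‖R_L = 54.57 kΩ.
Below node A the resistance is R2 + (R3‖R_L) = 87.57 kΩ, so V_A = 7.91 × 87.57/88.77 = 7.803 V.
Then V_B = V_A × (R3‖R_L)/(R2 + R3‖R_L) = 7.803 × 54.57/87.57 = 4.86 V.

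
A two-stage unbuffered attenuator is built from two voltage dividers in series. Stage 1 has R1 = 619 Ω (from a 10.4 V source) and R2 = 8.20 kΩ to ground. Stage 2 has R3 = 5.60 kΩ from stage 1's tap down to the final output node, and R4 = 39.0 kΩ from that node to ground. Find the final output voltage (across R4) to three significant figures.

V_out ≈ 8.35 V

Stage 2 presents R3+R4 = 44600 Ω as a load on stage 1's tap.
Stage 1's lower leg becomes R2‖(R3+R4) = 6927 Ω, so V_mid = 10.4 × 6927/7546 = 9.547 V.
Stage 2 is itself unloaded: V_out = V_mid × R4/(R3+R4) = 9.547 × 39000/44600 = 8.35 V.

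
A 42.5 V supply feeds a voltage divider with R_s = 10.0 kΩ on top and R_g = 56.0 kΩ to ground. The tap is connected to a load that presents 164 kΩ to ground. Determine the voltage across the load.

The load sits in parallel with R_g: R_g‖R_L = (56.0 × 164) / (56.0 + 164) = 41.75 kΩ.
V_out = 42.5 × 41.75 / (10.0 + 41.75) = 42.5 × 41.75/51.75 = 34.3 V.
(Unloaded it would have been 36.1 V.)

V_out ≈ 34.3 V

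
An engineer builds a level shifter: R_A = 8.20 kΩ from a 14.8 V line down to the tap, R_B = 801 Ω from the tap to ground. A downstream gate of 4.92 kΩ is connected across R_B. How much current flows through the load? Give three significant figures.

R_B‖R_L = 688.9 Ω; V_out = 14.8 × 688.9/8889 = 1.147 V.
I_L = V_out / R_L = 1.147 / 4.92 kΩ = 0.233 mA.

I_L ≈ 0.233 mA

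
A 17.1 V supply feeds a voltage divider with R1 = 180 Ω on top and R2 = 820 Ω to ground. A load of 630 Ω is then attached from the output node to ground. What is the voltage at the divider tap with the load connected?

The load sits in parallel with R2: R2‖R_L = (820 × 630) / (820 + 630) = 356.3 Ω.
V_out = 17.1 × 356.3 / (180 + 356.3) = 17.1 × 356.3/536.3 = 11.4 V.
(Unloaded it would have been 14.0 V.)

V_out ≈ 11.4 V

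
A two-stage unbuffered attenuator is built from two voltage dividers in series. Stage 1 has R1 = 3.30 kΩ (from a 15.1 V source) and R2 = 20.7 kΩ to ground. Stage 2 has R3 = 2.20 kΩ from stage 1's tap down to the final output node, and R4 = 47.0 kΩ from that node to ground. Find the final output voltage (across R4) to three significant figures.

Stage 2 presents R3+R4 = 49.20 kΩ as a load on stage 1's tap.
Stage 1's lower leg becomes R2‖(R3+R4) = 14.57 kΩ, so V_mid = 15.1 × 14.57/17.87 = 12.31 V.
Stage 2 is itself unloaded: V_out = V_mid × R4/(R3+R4) = 12.31 × 47.0/49.20 = 11.8 V.

V_out ≈ 11.8 V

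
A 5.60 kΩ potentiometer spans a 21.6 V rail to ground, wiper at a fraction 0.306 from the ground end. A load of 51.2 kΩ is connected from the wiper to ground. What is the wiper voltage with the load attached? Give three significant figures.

The wiper splits the pot into (1−α)R = 3.886 kΩ above and αR = 1.714 kΩ below.
Lower section ‖ load = 1.658 kΩ.
V_wiper = 21.6 × 1.658/(3.886 + 1.658) = 6.46 V.

V ≈ 6.46 V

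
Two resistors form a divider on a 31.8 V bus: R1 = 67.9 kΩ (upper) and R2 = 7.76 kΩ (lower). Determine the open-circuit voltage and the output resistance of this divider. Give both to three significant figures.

V_th is the open-circuit tap voltage: 31.8 × 7.76/(67.9 + 7.76) = 3.26 V.
With the supply zeroed, R1 and R2 appear in parallel from the tap: R_th = R1‖R2 = (67.9 × 7.76)/75.66 = 6.96 kΩ.

V_th = 3.26 V, R_th = 6.96 kΩ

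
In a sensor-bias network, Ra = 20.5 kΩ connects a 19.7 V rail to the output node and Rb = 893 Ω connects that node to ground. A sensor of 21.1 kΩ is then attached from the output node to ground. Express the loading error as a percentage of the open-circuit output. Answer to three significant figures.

The divider's output (Thévenin) resistance is Ra‖Rb = 855.7 Ω.
Fractional drop under load = R_th/(R_th + R_L) = 855.7 / (855.7 + 21100) = 0.03897.
So the output falls by 3.90 %.

3.90 %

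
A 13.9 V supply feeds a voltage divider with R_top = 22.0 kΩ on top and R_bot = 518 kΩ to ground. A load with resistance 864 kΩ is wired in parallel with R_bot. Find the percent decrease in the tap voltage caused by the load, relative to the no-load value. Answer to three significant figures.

The divider's output (Thévenin) resistance is R_top‖R_bot = 21.10 kΩ.
Fractional drop under load = R_th/(R_th + R_L) = 21.10 / (21.10 + 864) = 0.02384.
So the output falls by 2.38 %.

2.38 %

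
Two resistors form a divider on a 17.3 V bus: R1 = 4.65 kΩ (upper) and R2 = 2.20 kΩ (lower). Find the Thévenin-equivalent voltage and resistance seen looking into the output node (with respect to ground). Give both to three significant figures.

V_th is the open-circuit tap voltage: 17.3 × 2.20/(4.65 + 2.20) = 5.56 V.
With the supply zeroed, R1 and R2 appear in parallel from the tap: R_th = R1‖R2 = (4.65 × 2.20)/6.850 = 1.49 kΩ.

V_th = 5.56 V, R_th = 1.49 kΩ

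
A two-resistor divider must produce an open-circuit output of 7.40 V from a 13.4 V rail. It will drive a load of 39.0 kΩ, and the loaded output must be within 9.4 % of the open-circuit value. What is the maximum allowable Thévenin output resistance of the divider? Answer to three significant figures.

Loading drop = R_th/(R_th + R_L) ≤ 0.0940, so R_th ≤ R_L · ε/(1−ε) = 39.0 kΩ × 0.0940/0.9060 = 4.05 kΩ.
(Any R1, R2 with R2/(R1+R2) = 0.552 and R1‖R2 ≤ 4.05 kΩ will meet the spec.)

R_th ≤ 4.05 kΩ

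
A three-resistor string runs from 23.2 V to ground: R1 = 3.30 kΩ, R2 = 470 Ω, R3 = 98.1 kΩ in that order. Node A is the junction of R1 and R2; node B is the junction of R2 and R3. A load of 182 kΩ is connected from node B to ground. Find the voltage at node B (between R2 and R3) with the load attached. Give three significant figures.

V ≈ 21.9 V

At node B, R3 is in parallel with the load: R3‖R_L = 63740 Ω.
Below node A the resistance is R2 + (R3‖R_L) = 64210 Ω, so V_A = 23.2 × 64210/67510 = 22.07 V.
Then V_B = V_A × (R3‖R_L)/(R2 + R3‖R_L) = 22.07 × 63740/64210 = 21.9 V.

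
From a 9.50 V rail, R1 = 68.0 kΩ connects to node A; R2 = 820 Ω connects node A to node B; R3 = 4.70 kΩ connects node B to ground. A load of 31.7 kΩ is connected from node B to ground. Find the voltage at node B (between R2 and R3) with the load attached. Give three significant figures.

V ≈ 0.533 V

At node B, R3 is in parallel with the load: R3‖R_L = 4093 Ω.
Below node A the resistance is R2 + (R3‖R_L) = 4913 Ω, so V_A = 9.50 × 4913/72910 = 0.6401 V.
Then V_B = V_A × (R3‖R_L)/(R2 + R3‖R_L) = 0.6401 × 4093/4913 = 0.533 V.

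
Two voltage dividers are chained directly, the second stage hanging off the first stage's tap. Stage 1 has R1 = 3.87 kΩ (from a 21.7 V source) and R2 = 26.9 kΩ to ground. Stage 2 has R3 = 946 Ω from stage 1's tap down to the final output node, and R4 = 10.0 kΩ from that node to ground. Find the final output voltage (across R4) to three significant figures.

Stage 2 presents R3+R4 = 10950 Ω as a load on stage 1's tap.
Stage 1's lower leg becomes R2‖(R3+R4) = 7780 Ω, so V_mid = 21.7 × 7780/11650 = 14.49 V.
Stage 2 is itself unloaded: V_out = V_mid × R4/(R3+R4) = 14.49 × 10000/10950 = 13.2 V.

V_out ≈ 13.2 V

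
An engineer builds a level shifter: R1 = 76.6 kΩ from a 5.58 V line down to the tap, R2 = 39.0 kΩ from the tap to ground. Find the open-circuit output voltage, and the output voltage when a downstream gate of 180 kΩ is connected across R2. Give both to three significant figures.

Open-circuit: V = 5.58 × 39.0/(76.6 + 39.0) = 1.88 V.
With the load, R2 becomes R2‖R_L = 32.05 kΩ, so V = 5.58 × 32.05/108.7 = 1.65 V.

Unloaded: 1.88 V; loaded: 1.65 V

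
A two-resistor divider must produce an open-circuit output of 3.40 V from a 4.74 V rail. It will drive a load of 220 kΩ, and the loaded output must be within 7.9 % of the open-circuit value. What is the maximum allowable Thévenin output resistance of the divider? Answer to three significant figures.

R_th ≤ 18.9 kΩ

Loading drop = R_th/(R_th + R_L) ≤ 0.0790, so R_th ≤ R_L · ε/(1−ε) = 220 kΩ × 0.0790/0.9210 = 18.9 kΩ.
(Any R1, R2 with R2/(R1+R2) = 0.717 and R1‖R2 ≤ 18.9 kΩ will meet the spec.)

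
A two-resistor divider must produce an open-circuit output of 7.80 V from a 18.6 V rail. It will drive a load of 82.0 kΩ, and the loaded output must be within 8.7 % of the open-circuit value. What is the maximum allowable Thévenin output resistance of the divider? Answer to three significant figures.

Loading drop = R_th/(R_th + R_L) ≤ 0.0870, so R_th ≤ R_L · ε/(1−ε) = 82.0 kΩ × 0.0870/0.9130 = 7.81 kΩ.
(Any R1, R2 with R2/(R1+R2) = 0.419 and R1‖R2 ≤ 7.81 kΩ will meet the spec.)

R_th ≤ 7.81 kΩ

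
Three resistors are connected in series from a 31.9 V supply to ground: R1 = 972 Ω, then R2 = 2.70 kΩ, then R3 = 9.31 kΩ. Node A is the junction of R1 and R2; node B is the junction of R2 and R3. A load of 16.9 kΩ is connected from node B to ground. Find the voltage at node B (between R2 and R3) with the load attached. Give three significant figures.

V ≈ 19.8 V

At node B, R3 is in parallel with the load: R3‖R_L = 6003 Ω.
Below node A the resistance is R2 + (R3‖R_L) = 8703 Ω, so V_A = 31.9 × 8703/9675 = 28.70 V.
Then V_B = V_A × (R3‖R_L)/(R2 + R3‖R_L) = 28.70 × 6003/8703 = 19.8 V.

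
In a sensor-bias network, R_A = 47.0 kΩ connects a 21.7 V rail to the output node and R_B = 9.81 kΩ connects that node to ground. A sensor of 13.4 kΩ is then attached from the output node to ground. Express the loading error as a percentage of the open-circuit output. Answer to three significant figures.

37.7 %

Unloaded V = 21.7 × 9.81/56.81 = 3.747 V.
Loaded: R_B‖R_L = 5.664 kΩ, giving V = 21.7 × 5.664/52.66 = 2.334 V.
Drop = (3.747 − 2.334) / 3.747 = 37.7 %.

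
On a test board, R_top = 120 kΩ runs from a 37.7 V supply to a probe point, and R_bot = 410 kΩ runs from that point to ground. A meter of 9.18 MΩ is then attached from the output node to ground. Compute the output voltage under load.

V_out ≈ 28.9 V

The load sits in parallel with R_bot: R_bot‖R_L = (410 × 9180) / (410 + 9180) = 392.5 kΩ.
V_out = 37.7 × 392.5 / (120 + 392.5) = 37.7 × 392.5/512.5 = 28.9 V.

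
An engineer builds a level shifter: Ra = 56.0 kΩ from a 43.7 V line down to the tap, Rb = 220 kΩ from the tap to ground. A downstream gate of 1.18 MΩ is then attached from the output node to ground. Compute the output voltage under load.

The load sits in parallel with Rb: Rb‖R_L = (220 × 1180) / (220 + 1180) = 185.4 kΩ.
V_out = 43.7 × 185.4 / (56.0 + 185.4) = 43.7 × 185.4/241.4 = 33.6 V.

V_out ≈ 33.6 V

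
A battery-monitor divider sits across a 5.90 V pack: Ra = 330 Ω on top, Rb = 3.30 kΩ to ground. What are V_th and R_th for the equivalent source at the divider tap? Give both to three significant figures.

V_th is the open-circuit tap voltage: 5.90 × 3300/(330 + 3300) = 5.36 V.
With the supply zeroed, Ra and Rb appear in parallel from the tap: R_th = Ra‖Rb = (330 × 3300)/3630 = 300 Ω.

V_th = 5.36 V, R_th = 300 Ω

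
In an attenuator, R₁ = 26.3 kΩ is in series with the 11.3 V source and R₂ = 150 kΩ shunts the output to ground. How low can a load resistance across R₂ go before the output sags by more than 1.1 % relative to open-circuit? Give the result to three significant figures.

Output resistance R_th = R₁‖R₂ = (26.3 × 150)/176.3 = 22.38 kΩ.
The fractional drop is R_th/(R_th + R_L); requiring this ≤ 0.0110 gives R_L ≥ R_th(1/0.0110 − 1) = 22.38 × 89.91 = 2.01 MΩ.

R_L(min) ≈ 2.01 MΩ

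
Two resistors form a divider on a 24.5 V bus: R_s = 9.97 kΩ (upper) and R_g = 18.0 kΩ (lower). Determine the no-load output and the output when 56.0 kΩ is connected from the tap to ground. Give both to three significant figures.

Open-circuit: V = 24.5 × 18.0/(9.97 + 18.0) = 15.8 V.
With the load, R_g becomes R_g‖R_L = 13.62 kΩ, so V = 24.5 × 13.62/23.59 = 14.1 V.

Unloaded: 15.8 V; loaded: 14.1 V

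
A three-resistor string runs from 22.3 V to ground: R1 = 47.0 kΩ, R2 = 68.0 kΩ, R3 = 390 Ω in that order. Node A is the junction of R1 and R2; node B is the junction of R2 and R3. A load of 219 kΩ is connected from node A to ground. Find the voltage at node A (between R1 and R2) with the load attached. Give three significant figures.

Below node A the series string R2+R3 = 68390 Ω sits in parallel with the 219000 Ω load: 52120 Ω.
V_A = 22.3 × 52120/(47000 + 52120) = 11.7 V.

V ≈ 11.7 V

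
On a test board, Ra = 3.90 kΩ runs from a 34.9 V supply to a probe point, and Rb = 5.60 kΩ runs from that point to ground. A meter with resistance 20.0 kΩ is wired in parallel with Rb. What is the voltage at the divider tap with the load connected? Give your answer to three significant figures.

V_out ≈ 18.5 V

The load sits in parallel with Rb: Rb‖R_L = (5.60 × 20.0) / (5.60 + 20.0) = 4.375 kΩ.
V_out = 34.9 × 4.375 / (3.90 + 4.375) = 34.9 × 4.375/8.275 = 18.5 V.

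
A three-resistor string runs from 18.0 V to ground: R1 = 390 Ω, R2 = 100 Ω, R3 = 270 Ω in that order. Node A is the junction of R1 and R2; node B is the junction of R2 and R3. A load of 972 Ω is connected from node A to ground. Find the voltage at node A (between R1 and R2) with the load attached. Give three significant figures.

Below node A the series string R2+R3 = 370.0 Ω sits in parallel with the 972 Ω load: 268.0 Ω.
V_A = 18.0 × 268.0/(390 + 268.0) = 7.33 V.

V ≈ 7.33 V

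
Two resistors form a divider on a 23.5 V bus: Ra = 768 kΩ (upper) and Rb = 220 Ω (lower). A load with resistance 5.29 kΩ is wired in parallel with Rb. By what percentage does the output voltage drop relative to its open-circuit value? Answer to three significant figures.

3.99 %

The divider's output (Thévenin) resistance is Ra‖Rb = 219.9 Ω.
Fractional drop under load = R_th/(R_th + R_L) = 219.9 / (219.9 + 5290) = 0.03992.
So the output falls by 3.99 %.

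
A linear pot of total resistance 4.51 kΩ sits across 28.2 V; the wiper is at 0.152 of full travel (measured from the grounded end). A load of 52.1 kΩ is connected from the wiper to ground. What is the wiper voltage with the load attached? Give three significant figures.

V ≈ 4.24 V

The wiper splits the pot into (1−α)R = 3824 Ω above and αR = 685.5 Ω below.
Lower section ‖ load = 676.6 Ω.
V_wiper = 28.2 × 676.6/(3824 + 676.6) = 4.24 V.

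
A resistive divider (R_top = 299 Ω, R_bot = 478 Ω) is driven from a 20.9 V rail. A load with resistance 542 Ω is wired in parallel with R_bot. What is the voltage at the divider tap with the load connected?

The load sits in parallel with R_bot: R_bot‖R_L = (478 × 542) / (478 + 542) = 254.0 Ω.
V_out = 20.9 × 254.0 / (299 + 254.0) = 20.9 × 254.0/553.0 = 9.60 V.

V_out ≈ 9.60 V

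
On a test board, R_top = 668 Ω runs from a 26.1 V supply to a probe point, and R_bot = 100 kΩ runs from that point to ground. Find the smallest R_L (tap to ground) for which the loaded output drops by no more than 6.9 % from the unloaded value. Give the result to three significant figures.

Output resistance R_th = R_top‖R_bot = (668 × 100000)/100700 = 663.6 Ω.
The fractional drop is R_th/(R_th + R_L); requiring this ≤ 0.0690 gives R_L ≥ R_th(1/0.0690 − 1) = 663.6 × 13.49 = 8.95 kΩ.

R_L(min) ≈ 8.95 kΩ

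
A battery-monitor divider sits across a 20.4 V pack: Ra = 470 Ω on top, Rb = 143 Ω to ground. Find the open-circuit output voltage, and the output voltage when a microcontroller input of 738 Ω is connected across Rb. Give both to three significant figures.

Unloaded: 4.76 V; loaded: 4.14 V

Open-circuit: V = 20.4 × 143/(470 + 143) = 4.76 V.
With the load, Rb becomes Rb‖R_L = 119.8 Ω, so V = 20.4 × 119.8/589.8 = 4.14 V.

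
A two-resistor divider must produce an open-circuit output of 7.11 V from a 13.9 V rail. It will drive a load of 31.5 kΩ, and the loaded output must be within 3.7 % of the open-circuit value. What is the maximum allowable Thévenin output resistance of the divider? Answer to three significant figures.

Loading drop = R_th/(R_th + R_L) ≤ 0.0370, so R_th ≤ R_L · ε/(1−ε) = 31.5 kΩ × 0.0370/0.9630 = 1.21 kΩ.

R_th ≤ 1.21 kΩ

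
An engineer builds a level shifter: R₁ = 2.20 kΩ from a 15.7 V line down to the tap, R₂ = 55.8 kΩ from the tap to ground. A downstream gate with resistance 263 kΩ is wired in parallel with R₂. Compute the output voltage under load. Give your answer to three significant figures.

The load sits in parallel with R₂: R₂‖R_L = (55.8 × 263) / (55.8 + 263) = 46.03 kΩ.
V_out = 15.7 × 46.03 / (2.20 + 46.03) = 15.7 × 46.03/48.23 = 15.0 V.

V_out ≈ 15.0 V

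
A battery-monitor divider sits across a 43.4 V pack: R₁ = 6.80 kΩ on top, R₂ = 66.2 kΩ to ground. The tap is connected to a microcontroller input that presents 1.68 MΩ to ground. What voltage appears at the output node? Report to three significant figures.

The load sits in parallel with R₂: R₂‖R_L = (66.2 × 1680) / (66.2 + 1680) = 63.69 kΩ.
V_out = 43.4 × 63.69 / (6.80 + 63.69) = 43.4 × 63.69/70.49 = 39.2 V.
(Unloaded it would have been 39.4 V.)

V_out ≈ 39.2 V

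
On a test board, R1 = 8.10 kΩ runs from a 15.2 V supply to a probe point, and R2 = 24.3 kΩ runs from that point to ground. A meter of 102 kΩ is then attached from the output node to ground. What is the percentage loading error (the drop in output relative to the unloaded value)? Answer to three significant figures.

The divider's output (Thévenin) resistance is R1‖R2 = 6.075 kΩ.
Fractional drop under load = R_th/(R_th + R_L) = 6.075 / (6.075 + 102) = 0.05621.
So the output falls by 5.62 %.

5.62 %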